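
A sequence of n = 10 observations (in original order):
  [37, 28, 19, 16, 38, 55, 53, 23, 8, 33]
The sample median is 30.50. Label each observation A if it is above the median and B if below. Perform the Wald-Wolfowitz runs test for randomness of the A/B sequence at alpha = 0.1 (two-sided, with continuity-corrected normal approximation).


Step 1: Compute median = 30.50; label A = above, B = below.
Labels in order: ABBBAAABBA  (n_A = 5, n_B = 5)
Step 2: Count runs R = 5.
Step 3: Under H0 (random ordering), E[R] = 2*n_A*n_B/(n_A+n_B) + 1 = 2*5*5/10 + 1 = 6.0000.
        Var[R] = 2*n_A*n_B*(2*n_A*n_B - n_A - n_B) / ((n_A+n_B)^2 * (n_A+n_B-1)) = 2000/900 = 2.2222.
        SD[R] = 1.4907.
Step 4: Continuity-corrected z = (R + 0.5 - E[R]) / SD[R] = (5 + 0.5 - 6.0000) / 1.4907 = -0.3354.
Step 5: Two-sided p-value via normal approximation = 2*(1 - Phi(|z|)) = 0.737316.
Step 6: alpha = 0.1. fail to reject H0.

R = 5, z = -0.3354, p = 0.737316, fail to reject H0.


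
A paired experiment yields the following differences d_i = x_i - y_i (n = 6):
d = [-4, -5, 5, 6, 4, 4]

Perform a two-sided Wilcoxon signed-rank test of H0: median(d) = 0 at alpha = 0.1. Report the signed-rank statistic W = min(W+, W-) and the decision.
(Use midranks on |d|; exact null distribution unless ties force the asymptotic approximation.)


Step 1: Drop any zero differences (none here) and take |d_i|.
|d| = [4, 5, 5, 6, 4, 4]
Step 2: Midrank |d_i| (ties get averaged ranks).
ranks: |4|->2, |5|->4.5, |5|->4.5, |6|->6, |4|->2, |4|->2
Step 3: Attach original signs; sum ranks with positive sign and with negative sign.
W+ = 4.5 + 6 + 2 + 2 = 14.5
W- = 2 + 4.5 = 6.5
(Check: W+ + W- = 21 should equal n(n+1)/2 = 21.)
Step 4: Test statistic W = min(W+, W-) = 6.5.
Step 5: Ties in |d|, so use the tie-corrected normal approximation.
        E[W] = n(n+1)/4 = 6*7/4 = 10.5.
        Tie groups: |d|=4 (t=3), |d|=5 (t=2); sum(t^3 - t) = 30.
        Var[W] = n(n+1)(2n+1)/24 - sum(t^3-t)/48 = 546/24 - 30/48 = 22.125.
        z = (W - E[W]) / sqrt(Var[W]) = (6.5 - 10.5) / 4.7037 = -0.8504.
        Two-sided p = 2*Phi(z) = 0.395108.
Step 6: alpha = 0.1. fail to reject H0.

W+ = 14.5, W- = 6.5, W = min = 6.5, p = 0.395108, fail to reject H0.


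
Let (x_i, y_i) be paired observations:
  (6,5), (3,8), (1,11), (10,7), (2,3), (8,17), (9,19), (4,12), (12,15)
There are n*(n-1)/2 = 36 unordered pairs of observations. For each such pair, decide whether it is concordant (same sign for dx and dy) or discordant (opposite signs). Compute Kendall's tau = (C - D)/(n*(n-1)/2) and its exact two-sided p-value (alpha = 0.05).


Step 1: Enumerate the 36 unordered pairs (i,j) with i<j and classify each by sign(x_j-x_i) * sign(y_j-y_i).
  (1,2):dx=-3,dy=+3->D; (1,3):dx=-5,dy=+6->D; (1,4):dx=+4,dy=+2->C; (1,5):dx=-4,dy=-2->C
  (1,6):dx=+2,dy=+12->C; (1,7):dx=+3,dy=+14->C; (1,8):dx=-2,dy=+7->D; (1,9):dx=+6,dy=+10->C
  (2,3):dx=-2,dy=+3->D; (2,4):dx=+7,dy=-1->D; (2,5):dx=-1,dy=-5->C; (2,6):dx=+5,dy=+9->C
  (2,7):dx=+6,dy=+11->C; (2,8):dx=+1,dy=+4->C; (2,9):dx=+9,dy=+7->C; (3,4):dx=+9,dy=-4->D
  (3,5):dx=+1,dy=-8->D; (3,6):dx=+7,dy=+6->C; (3,7):dx=+8,dy=+8->C; (3,8):dx=+3,dy=+1->C
  (3,9):dx=+11,dy=+4->C; (4,5):dx=-8,dy=-4->C; (4,6):dx=-2,dy=+10->D; (4,7):dx=-1,dy=+12->D
  (4,8):dx=-6,dy=+5->D; (4,9):dx=+2,dy=+8->C; (5,6):dx=+6,dy=+14->C; (5,7):dx=+7,dy=+16->C
  (5,8):dx=+2,dy=+9->C; (5,9):dx=+10,dy=+12->C; (6,7):dx=+1,dy=+2->C; (6,8):dx=-4,dy=-5->C
  (6,9):dx=+4,dy=-2->D; (7,8):dx=-5,dy=-7->C; (7,9):dx=+3,dy=-4->D; (8,9):dx=+8,dy=+3->C
Step 2: C = 24, D = 12, total pairs = 36.
Step 3: tau = (C - D)/(n(n-1)/2) = (24 - 12)/36 = 0.333333.
Step 4: Exact two-sided p-value (enumerate n! = 362880 permutations of y under H0): p = 0.259518.
Step 5: alpha = 0.05. fail to reject H0.

tau_b = 0.3333 (C=24, D=12), p = 0.259518, fail to reject H0.


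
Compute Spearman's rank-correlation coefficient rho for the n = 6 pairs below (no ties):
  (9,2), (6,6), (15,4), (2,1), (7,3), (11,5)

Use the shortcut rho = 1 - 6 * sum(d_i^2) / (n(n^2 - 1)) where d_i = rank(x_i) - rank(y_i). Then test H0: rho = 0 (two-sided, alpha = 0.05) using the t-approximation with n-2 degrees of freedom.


Step 1: Rank x and y separately (midranks; no ties here).
rank(x): 9->4, 6->2, 15->6, 2->1, 7->3, 11->5
rank(y): 2->2, 6->6, 4->4, 1->1, 3->3, 5->5
Step 2: d_i = R_x(i) - R_y(i); compute d_i^2.
  (4-2)^2=4, (2-6)^2=16, (6-4)^2=4, (1-1)^2=0, (3-3)^2=0, (5-5)^2=0
sum(d^2) = 24.
Step 3: rho = 1 - 6*24 / (6*(6^2 - 1)) = 1 - 144/210 = 0.314286.
Step 4: Under H0, t = rho * sqrt((n-2)/(1-rho^2)) = 0.6621 ~ t(4).
Step 5: Two-sided p-value from the t-distribution with 4 df = 0.544093.
Step 6: alpha = 0.05. fail to reject H0.

rho = 0.3143, p = 0.544093, fail to reject H0 at alpha = 0.05.


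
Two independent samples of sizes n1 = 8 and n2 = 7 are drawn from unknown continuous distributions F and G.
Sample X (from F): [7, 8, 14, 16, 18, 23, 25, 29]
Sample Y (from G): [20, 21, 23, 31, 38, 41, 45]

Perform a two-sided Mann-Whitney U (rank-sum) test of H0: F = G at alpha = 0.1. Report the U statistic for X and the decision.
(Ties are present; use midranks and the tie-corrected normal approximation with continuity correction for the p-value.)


Step 1: Combine and sort all 15 observations; assign midranks.
sorted (value, group): (7,X), (8,X), (14,X), (16,X), (18,X), (20,Y), (21,Y), (23,X), (23,Y), (25,X), (29,X), (31,Y), (38,Y), (41,Y), (45,Y)
ranks: 7->1, 8->2, 14->3, 16->4, 18->5, 20->6, 21->7, 23->8.5, 23->8.5, 25->10, 29->11, 31->12, 38->13, 41->14, 45->15
Step 2: Rank sum for X: R1 = 1 + 2 + 3 + 4 + 5 + 8.5 + 10 + 11 = 44.5.
Step 3: U_X = R1 - n1(n1+1)/2 = 44.5 - 8*9/2 = 44.5 - 36 = 8.5.
       U_Y = n1*n2 - U_X = 56 - 8.5 = 47.5.
Step 4: Ties are present, so use the tie-corrected normal approximation (with continuity correction) for the p-value.
Step 5: p-value = 0.027751; compare to alpha = 0.1. reject H0.

U_X = 8.5, p = 0.027751, reject H0 at alpha = 0.1.


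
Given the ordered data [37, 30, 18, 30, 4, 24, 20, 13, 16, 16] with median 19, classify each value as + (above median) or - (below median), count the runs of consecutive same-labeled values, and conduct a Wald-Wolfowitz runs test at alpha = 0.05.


Step 1: Compute median = 19; label A = above, B = below.
Labels in order: AABABAABBB  (n_A = 5, n_B = 5)
Step 2: Count runs R = 6.
Step 3: Under H0 (random ordering), E[R] = 2*n_A*n_B/(n_A+n_B) + 1 = 2*5*5/10 + 1 = 6.0000.
        Var[R] = 2*n_A*n_B*(2*n_A*n_B - n_A - n_B) / ((n_A+n_B)^2 * (n_A+n_B-1)) = 2000/900 = 2.2222.
        SD[R] = 1.4907.
Step 4: R = E[R], so z = 0 with no continuity correction.
Step 5: Two-sided p-value via normal approximation = 2*(1 - Phi(|z|)) = 1.000000.
Step 6: alpha = 0.05. fail to reject H0.

R = 6, z = 0.0000, p = 1.000000, fail to reject H0.


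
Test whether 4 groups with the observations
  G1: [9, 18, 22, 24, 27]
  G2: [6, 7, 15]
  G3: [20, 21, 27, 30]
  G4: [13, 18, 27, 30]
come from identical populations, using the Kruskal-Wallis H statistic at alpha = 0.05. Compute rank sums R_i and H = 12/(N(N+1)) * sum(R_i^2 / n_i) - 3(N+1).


Step 1: Combine all N = 16 observations and assign midranks.
sorted (value, group, rank): (6,G2,1), (7,G2,2), (9,G1,3), (13,G4,4), (15,G2,5), (18,G1,6.5), (18,G4,6.5), (20,G3,8), (21,G3,9), (22,G1,10), (24,G1,11), (27,G1,13), (27,G3,13), (27,G4,13), (30,G3,15.5), (30,G4,15.5)
Step 2: Sum ranks within each group.
R_1 = 43.5 (n_1 = 5)
R_2 = 8 (n_2 = 3)
R_3 = 45.5 (n_3 = 4)
R_4 = 39 (n_4 = 4)
Step 3: H = 12/(N(N+1)) * sum(R_i^2/n_i) - 3(N+1)
     = 12/(16*17) * (43.5^2/5 + 8^2/3 + 45.5^2/4 + 39^2/4) - 3*17
     = 0.044118 * 1297.6 - 51
     = 6.246875.
Step 4: Ties present; correction factor C = 1 - 36/(16^3 - 16) = 0.991176. Corrected H = 6.246875 / 0.991176 = 6.302485.
Step 5: Under H0, H ~ chi^2(3); p-value = 0.097786.
Step 6: alpha = 0.05. fail to reject H0.

H = 6.3025, df = 3, p = 0.097786, fail to reject H0.


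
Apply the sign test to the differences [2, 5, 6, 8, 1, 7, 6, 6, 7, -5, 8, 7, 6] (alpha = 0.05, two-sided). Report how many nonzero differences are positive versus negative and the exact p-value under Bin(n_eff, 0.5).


Step 1: Discard zero differences. Original n = 13; n_eff = number of nonzero differences = 13.
Nonzero differences (with sign): +2, +5, +6, +8, +1, +7, +6, +6, +7, -5, +8, +7, +6
Step 2: Count signs: positive = 12, negative = 1.
Step 3: Under H0: P(positive) = 0.5, so the number of positives S ~ Bin(13, 0.5).
Step 4: Two-sided exact p-value = sum of Bin(13,0.5) probabilities at or below the observed probability = 0.003418.
Step 5: alpha = 0.05. reject H0.

n_eff = 13, pos = 12, neg = 1, p = 0.003418, reject H0.


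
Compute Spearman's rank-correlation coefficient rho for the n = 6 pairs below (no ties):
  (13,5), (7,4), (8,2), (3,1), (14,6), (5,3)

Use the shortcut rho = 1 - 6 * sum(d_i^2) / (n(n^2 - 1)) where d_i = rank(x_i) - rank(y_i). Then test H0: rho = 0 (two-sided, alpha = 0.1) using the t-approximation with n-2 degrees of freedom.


Step 1: Rank x and y separately (midranks; no ties here).
rank(x): 13->5, 7->3, 8->4, 3->1, 14->6, 5->2
rank(y): 5->5, 4->4, 2->2, 1->1, 6->6, 3->3
Step 2: d_i = R_x(i) - R_y(i); compute d_i^2.
  (5-5)^2=0, (3-4)^2=1, (4-2)^2=4, (1-1)^2=0, (6-6)^2=0, (2-3)^2=1
sum(d^2) = 6.
Step 3: rho = 1 - 6*6 / (6*(6^2 - 1)) = 1 - 36/210 = 0.828571.
Step 4: Under H0, t = rho * sqrt((n-2)/(1-rho^2)) = 2.9598 ~ t(4).
Step 5: Two-sided p-value from the t-distribution with 4 df = 0.041563.
Step 6: alpha = 0.1. reject H0.

rho = 0.8286, p = 0.041563, reject H0 at alpha = 0.1.


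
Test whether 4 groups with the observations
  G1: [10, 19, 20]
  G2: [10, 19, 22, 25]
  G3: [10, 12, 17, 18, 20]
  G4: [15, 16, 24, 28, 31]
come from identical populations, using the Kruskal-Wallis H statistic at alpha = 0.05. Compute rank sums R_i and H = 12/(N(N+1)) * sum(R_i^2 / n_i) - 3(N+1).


Step 1: Combine all N = 17 observations and assign midranks.
sorted (value, group, rank): (10,G1,2), (10,G2,2), (10,G3,2), (12,G3,4), (15,G4,5), (16,G4,6), (17,G3,7), (18,G3,8), (19,G1,9.5), (19,G2,9.5), (20,G1,11.5), (20,G3,11.5), (22,G2,13), (24,G4,14), (25,G2,15), (28,G4,16), (31,G4,17)
Step 2: Sum ranks within each group.
R_1 = 23 (n_1 = 3)
R_2 = 39.5 (n_2 = 4)
R_3 = 32.5 (n_3 = 5)
R_4 = 58 (n_4 = 5)
Step 3: H = 12/(N(N+1)) * sum(R_i^2/n_i) - 3(N+1)
     = 12/(17*18) * (23^2/3 + 39.5^2/4 + 32.5^2/5 + 58^2/5) - 3*18
     = 0.039216 * 1450.45 - 54
     = 2.880229.
Step 4: Ties present; correction factor C = 1 - 36/(17^3 - 17) = 0.992647. Corrected H = 2.880229 / 0.992647 = 2.901564.
Step 5: Under H0, H ~ chi^2(3); p-value = 0.407052.
Step 6: alpha = 0.05. fail to reject H0.

H = 2.9016, df = 3, p = 0.407052, fail to reject H0.


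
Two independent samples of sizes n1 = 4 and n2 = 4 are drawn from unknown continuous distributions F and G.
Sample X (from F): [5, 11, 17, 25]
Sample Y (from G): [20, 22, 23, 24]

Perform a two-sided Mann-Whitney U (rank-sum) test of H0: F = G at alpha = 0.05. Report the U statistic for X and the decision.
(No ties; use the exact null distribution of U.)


Step 1: Combine and sort all 8 observations; assign midranks.
sorted (value, group): (5,X), (11,X), (17,X), (20,Y), (22,Y), (23,Y), (24,Y), (25,X)
ranks: 5->1, 11->2, 17->3, 20->4, 22->5, 23->6, 24->7, 25->8
Step 2: Rank sum for X: R1 = 1 + 2 + 3 + 8 = 14.
Step 3: U_X = R1 - n1(n1+1)/2 = 14 - 4*5/2 = 14 - 10 = 4.
       U_Y = n1*n2 - U_X = 16 - 4 = 12.
Step 4: No ties, so the exact null distribution of U (based on enumerating the C(8,4) = 70 equally likely rank assignments) gives the two-sided p-value.
Step 5: p-value = 0.342857; compare to alpha = 0.05. fail to reject H0.

U_X = 4, p = 0.342857, fail to reject H0 at alpha = 0.05.


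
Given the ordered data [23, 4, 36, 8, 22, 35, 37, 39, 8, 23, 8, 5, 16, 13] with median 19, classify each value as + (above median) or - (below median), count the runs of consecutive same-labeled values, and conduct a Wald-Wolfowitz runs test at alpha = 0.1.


Step 1: Compute median = 19; label A = above, B = below.
Labels in order: ABABAAAABABBBB  (n_A = 7, n_B = 7)
Step 2: Count runs R = 8.
Step 3: Under H0 (random ordering), E[R] = 2*n_A*n_B/(n_A+n_B) + 1 = 2*7*7/14 + 1 = 8.0000.
        Var[R] = 2*n_A*n_B*(2*n_A*n_B - n_A - n_B) / ((n_A+n_B)^2 * (n_A+n_B-1)) = 8232/2548 = 3.2308.
        SD[R] = 1.7974.
Step 4: R = E[R], so z = 0 with no continuity correction.
Step 5: Two-sided p-value via normal approximation = 2*(1 - Phi(|z|)) = 1.000000.
Step 6: alpha = 0.1. fail to reject H0.

R = 8, z = 0.0000, p = 1.000000, fail to reject H0.


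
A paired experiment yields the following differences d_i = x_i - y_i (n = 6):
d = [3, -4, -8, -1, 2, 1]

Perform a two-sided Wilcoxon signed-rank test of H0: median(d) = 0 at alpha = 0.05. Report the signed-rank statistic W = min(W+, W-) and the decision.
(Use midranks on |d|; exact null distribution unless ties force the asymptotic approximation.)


Step 1: Drop any zero differences (none here) and take |d_i|.
|d| = [3, 4, 8, 1, 2, 1]
Step 2: Midrank |d_i| (ties get averaged ranks).
ranks: |3|->4, |4|->5, |8|->6, |1|->1.5, |2|->3, |1|->1.5
Step 3: Attach original signs; sum ranks with positive sign and with negative sign.
W+ = 4 + 3 + 1.5 = 8.5
W- = 5 + 6 + 1.5 = 12.5
(Check: W+ + W- = 21 should equal n(n+1)/2 = 21.)
Step 4: Test statistic W = min(W+, W-) = 8.5.
Step 5: Ties in |d|, so use the tie-corrected normal approximation.
        E[W] = n(n+1)/4 = 6*7/4 = 10.5.
        Tie groups: |d|=1 (t=2); sum(t^3 - t) = 6.
        Var[W] = n(n+1)(2n+1)/24 - sum(t^3-t)/48 = 546/24 - 6/48 = 22.625.
        z = (W - E[W]) / sqrt(Var[W]) = (8.5 - 10.5) / 4.7566 = -0.4205.
        Two-sided p = 2*Phi(z) = 0.674142.
Step 6: alpha = 0.05. fail to reject H0.

W+ = 8.5, W- = 12.5, W = min = 8.5, p = 0.674142, fail to reject H0.


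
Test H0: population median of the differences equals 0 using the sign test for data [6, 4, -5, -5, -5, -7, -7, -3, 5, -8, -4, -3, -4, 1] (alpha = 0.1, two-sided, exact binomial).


Step 1: Discard zero differences. Original n = 14; n_eff = number of nonzero differences = 14.
Nonzero differences (with sign): +6, +4, -5, -5, -5, -7, -7, -3, +5, -8, -4, -3, -4, +1
Step 2: Count signs: positive = 4, negative = 10.
Step 3: Under H0: P(positive) = 0.5, so the number of positives S ~ Bin(14, 0.5).
Step 4: Two-sided exact p-value = sum of Bin(14,0.5) probabilities at or below the observed probability = 0.179565.
Step 5: alpha = 0.1. fail to reject H0.

n_eff = 14, pos = 4, neg = 10, p = 0.179565, fail to reject H0.


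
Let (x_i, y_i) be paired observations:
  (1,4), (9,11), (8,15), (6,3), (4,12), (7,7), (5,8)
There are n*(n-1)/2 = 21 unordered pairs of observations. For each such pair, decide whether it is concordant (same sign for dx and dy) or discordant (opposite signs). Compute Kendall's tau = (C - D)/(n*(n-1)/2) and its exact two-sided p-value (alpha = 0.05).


Step 1: Enumerate the 21 unordered pairs (i,j) with i<j and classify each by sign(x_j-x_i) * sign(y_j-y_i).
  (1,2):dx=+8,dy=+7->C; (1,3):dx=+7,dy=+11->C; (1,4):dx=+5,dy=-1->D; (1,5):dx=+3,dy=+8->C
  (1,6):dx=+6,dy=+3->C; (1,7):dx=+4,dy=+4->C; (2,3):dx=-1,dy=+4->D; (2,4):dx=-3,dy=-8->C
  (2,5):dx=-5,dy=+1->D; (2,6):dx=-2,dy=-4->C; (2,7):dx=-4,dy=-3->C; (3,4):dx=-2,dy=-12->C
  (3,5):dx=-4,dy=-3->C; (3,6):dx=-1,dy=-8->C; (3,7):dx=-3,dy=-7->C; (4,5):dx=-2,dy=+9->D
  (4,6):dx=+1,dy=+4->C; (4,7):dx=-1,dy=+5->D; (5,6):dx=+3,dy=-5->D; (5,7):dx=+1,dy=-4->D
  (6,7):dx=-2,dy=+1->D
Step 2: C = 13, D = 8, total pairs = 21.
Step 3: tau = (C - D)/(n(n-1)/2) = (13 - 8)/21 = 0.238095.
Step 4: Exact two-sided p-value (enumerate n! = 5040 permutations of y under H0): p = 0.561905.
Step 5: alpha = 0.05. fail to reject H0.

tau_b = 0.2381 (C=13, D=8), p = 0.561905, fail to reject H0.


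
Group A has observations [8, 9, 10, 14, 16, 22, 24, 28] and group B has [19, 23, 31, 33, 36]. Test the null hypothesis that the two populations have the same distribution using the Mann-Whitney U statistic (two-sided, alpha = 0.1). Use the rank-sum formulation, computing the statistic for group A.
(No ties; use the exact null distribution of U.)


Step 1: Combine and sort all 13 observations; assign midranks.
sorted (value, group): (8,X), (9,X), (10,X), (14,X), (16,X), (19,Y), (22,X), (23,Y), (24,X), (28,X), (31,Y), (33,Y), (36,Y)
ranks: 8->1, 9->2, 10->3, 14->4, 16->5, 19->6, 22->7, 23->8, 24->9, 28->10, 31->11, 33->12, 36->13
Step 2: Rank sum for X: R1 = 1 + 2 + 3 + 4 + 5 + 7 + 9 + 10 = 41.
Step 3: U_X = R1 - n1(n1+1)/2 = 41 - 8*9/2 = 41 - 36 = 5.
       U_Y = n1*n2 - U_X = 40 - 5 = 35.
Step 4: No ties, so the exact null distribution of U (based on enumerating the C(13,8) = 1287 equally likely rank assignments) gives the two-sided p-value.
Step 5: p-value = 0.029526; compare to alpha = 0.1. reject H0.

U_X = 5, p = 0.029526, reject H0 at alpha = 0.1.


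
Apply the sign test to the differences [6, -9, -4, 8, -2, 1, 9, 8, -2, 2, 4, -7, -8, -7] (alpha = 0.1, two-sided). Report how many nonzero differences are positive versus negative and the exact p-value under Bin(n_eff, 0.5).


Step 1: Discard zero differences. Original n = 14; n_eff = number of nonzero differences = 14.
Nonzero differences (with sign): +6, -9, -4, +8, -2, +1, +9, +8, -2, +2, +4, -7, -8, -7
Step 2: Count signs: positive = 7, negative = 7.
Step 3: Under H0: P(positive) = 0.5, so the number of positives S ~ Bin(14, 0.5).
Step 4: Two-sided exact p-value = sum of Bin(14,0.5) probabilities at or below the observed probability = 1.000000.
Step 5: alpha = 0.1. fail to reject H0.

n_eff = 14, pos = 7, neg = 7, p = 1.000000, fail to reject H0.


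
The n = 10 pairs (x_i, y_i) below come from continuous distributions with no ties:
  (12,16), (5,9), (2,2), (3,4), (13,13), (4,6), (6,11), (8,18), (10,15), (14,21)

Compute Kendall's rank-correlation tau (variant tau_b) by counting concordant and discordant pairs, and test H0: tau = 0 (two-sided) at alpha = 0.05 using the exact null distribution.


Step 1: Enumerate the 45 unordered pairs (i,j) with i<j and classify each by sign(x_j-x_i) * sign(y_j-y_i).
  (1,2):dx=-7,dy=-7->C; (1,3):dx=-10,dy=-14->C; (1,4):dx=-9,dy=-12->C; (1,5):dx=+1,dy=-3->D
  (1,6):dx=-8,dy=-10->C; (1,7):dx=-6,dy=-5->C; (1,8):dx=-4,dy=+2->D; (1,9):dx=-2,dy=-1->C
  (1,10):dx=+2,dy=+5->C; (2,3):dx=-3,dy=-7->C; (2,4):dx=-2,dy=-5->C; (2,5):dx=+8,dy=+4->C
  (2,6):dx=-1,dy=-3->C; (2,7):dx=+1,dy=+2->C; (2,8):dx=+3,dy=+9->C; (2,9):dx=+5,dy=+6->C
  (2,10):dx=+9,dy=+12->C; (3,4):dx=+1,dy=+2->C; (3,5):dx=+11,dy=+11->C; (3,6):dx=+2,dy=+4->C
  (3,7):dx=+4,dy=+9->C; (3,8):dx=+6,dy=+16->C; (3,9):dx=+8,dy=+13->C; (3,10):dx=+12,dy=+19->C
  (4,5):dx=+10,dy=+9->C; (4,6):dx=+1,dy=+2->C; (4,7):dx=+3,dy=+7->C; (4,8):dx=+5,dy=+14->C
  (4,9):dx=+7,dy=+11->C; (4,10):dx=+11,dy=+17->C; (5,6):dx=-9,dy=-7->C; (5,7):dx=-7,dy=-2->C
  (5,8):dx=-5,dy=+5->D; (5,9):dx=-3,dy=+2->D; (5,10):dx=+1,dy=+8->C; (6,7):dx=+2,dy=+5->C
  (6,8):dx=+4,dy=+12->C; (6,9):dx=+6,dy=+9->C; (6,10):dx=+10,dy=+15->C; (7,8):dx=+2,dy=+7->C
  (7,9):dx=+4,dy=+4->C; (7,10):dx=+8,dy=+10->C; (8,9):dx=+2,dy=-3->D; (8,10):dx=+6,dy=+3->C
  (9,10):dx=+4,dy=+6->C
Step 2: C = 40, D = 5, total pairs = 45.
Step 3: tau = (C - D)/(n(n-1)/2) = (40 - 5)/45 = 0.777778.
Step 4: Exact two-sided p-value (enumerate n! = 3628800 permutations of y under H0): p = 0.000946.
Step 5: alpha = 0.05. reject H0.

tau_b = 0.7778 (C=40, D=5), p = 0.000946, reject H0.


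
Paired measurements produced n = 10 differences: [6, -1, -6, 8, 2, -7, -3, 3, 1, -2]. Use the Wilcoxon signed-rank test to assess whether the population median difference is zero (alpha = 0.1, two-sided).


Step 1: Drop any zero differences (none here) and take |d_i|.
|d| = [6, 1, 6, 8, 2, 7, 3, 3, 1, 2]
Step 2: Midrank |d_i| (ties get averaged ranks).
ranks: |6|->7.5, |1|->1.5, |6|->7.5, |8|->10, |2|->3.5, |7|->9, |3|->5.5, |3|->5.5, |1|->1.5, |2|->3.5
Step 3: Attach original signs; sum ranks with positive sign and with negative sign.
W+ = 7.5 + 10 + 3.5 + 5.5 + 1.5 = 28
W- = 1.5 + 7.5 + 9 + 5.5 + 3.5 = 27
(Check: W+ + W- = 55 should equal n(n+1)/2 = 55.)
Step 4: Test statistic W = min(W+, W-) = 27.
Step 5: Ties in |d|, so use the tie-corrected normal approximation.
        E[W] = n(n+1)/4 = 10*11/4 = 27.5.
        Tie groups: |d|=1 (t=2), |d|=2 (t=2), |d|=3 (t=2), |d|=6 (t=2); sum(t^3 - t) = 24.
        Var[W] = n(n+1)(2n+1)/24 - sum(t^3-t)/48 = 2310/24 - 24/48 = 95.75.
        z = (W - E[W]) / sqrt(Var[W]) = (27 - 27.5) / 9.7852 = -0.0511.
        Two-sided p = 2*Phi(z) = 0.959248.
Step 6: alpha = 0.1. fail to reject H0.

W+ = 28, W- = 27, W = min = 27, p = 0.959248, fail to reject H0.


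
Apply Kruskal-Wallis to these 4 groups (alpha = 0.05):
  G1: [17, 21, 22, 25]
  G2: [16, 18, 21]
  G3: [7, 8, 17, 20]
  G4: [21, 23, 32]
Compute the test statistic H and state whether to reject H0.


Step 1: Combine all N = 14 observations and assign midranks.
sorted (value, group, rank): (7,G3,1), (8,G3,2), (16,G2,3), (17,G1,4.5), (17,G3,4.5), (18,G2,6), (20,G3,7), (21,G1,9), (21,G2,9), (21,G4,9), (22,G1,11), (23,G4,12), (25,G1,13), (32,G4,14)
Step 2: Sum ranks within each group.
R_1 = 37.5 (n_1 = 4)
R_2 = 18 (n_2 = 3)
R_3 = 14.5 (n_3 = 4)
R_4 = 35 (n_4 = 3)
Step 3: H = 12/(N(N+1)) * sum(R_i^2/n_i) - 3(N+1)
     = 12/(14*15) * (37.5^2/4 + 18^2/3 + 14.5^2/4 + 35^2/3) - 3*15
     = 0.057143 * 920.458 - 45
     = 7.597619.
Step 4: Ties present; correction factor C = 1 - 30/(14^3 - 14) = 0.989011. Corrected H = 7.597619 / 0.989011 = 7.682037.
Step 5: Under H0, H ~ chi^2(3); p-value = 0.053061.
Step 6: alpha = 0.05. fail to reject H0.

H = 7.6820, df = 3, p = 0.053061, fail to reject H0.


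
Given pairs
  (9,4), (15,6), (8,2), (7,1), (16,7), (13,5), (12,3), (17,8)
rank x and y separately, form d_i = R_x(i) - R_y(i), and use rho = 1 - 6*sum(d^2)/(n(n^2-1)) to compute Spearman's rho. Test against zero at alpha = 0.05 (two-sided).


Step 1: Rank x and y separately (midranks; no ties here).
rank(x): 9->3, 15->6, 8->2, 7->1, 16->7, 13->5, 12->4, 17->8
rank(y): 4->4, 6->6, 2->2, 1->1, 7->7, 5->5, 3->3, 8->8
Step 2: d_i = R_x(i) - R_y(i); compute d_i^2.
  (3-4)^2=1, (6-6)^2=0, (2-2)^2=0, (1-1)^2=0, (7-7)^2=0, (5-5)^2=0, (4-3)^2=1, (8-8)^2=0
sum(d^2) = 2.
Step 3: rho = 1 - 6*2 / (8*(8^2 - 1)) = 1 - 12/504 = 0.976190.
Step 4: Under H0, t = rho * sqrt((n-2)/(1-rho^2)) = 11.0235 ~ t(6).
Step 5: Two-sided p-value from the t-distribution with 6 df = 0.000033.
Step 6: alpha = 0.05. reject H0.

rho = 0.9762, p = 0.000033, reject H0 at alpha = 0.05.


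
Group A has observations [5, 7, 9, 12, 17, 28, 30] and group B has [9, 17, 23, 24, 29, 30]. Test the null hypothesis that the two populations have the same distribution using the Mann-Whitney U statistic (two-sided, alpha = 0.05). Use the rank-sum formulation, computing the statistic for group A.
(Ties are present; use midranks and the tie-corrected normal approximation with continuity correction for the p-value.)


Step 1: Combine and sort all 13 observations; assign midranks.
sorted (value, group): (5,X), (7,X), (9,X), (9,Y), (12,X), (17,X), (17,Y), (23,Y), (24,Y), (28,X), (29,Y), (30,X), (30,Y)
ranks: 5->1, 7->2, 9->3.5, 9->3.5, 12->5, 17->6.5, 17->6.5, 23->8, 24->9, 28->10, 29->11, 30->12.5, 30->12.5
Step 2: Rank sum for X: R1 = 1 + 2 + 3.5 + 5 + 6.5 + 10 + 12.5 = 40.5.
Step 3: U_X = R1 - n1(n1+1)/2 = 40.5 - 7*8/2 = 40.5 - 28 = 12.5.
       U_Y = n1*n2 - U_X = 42 - 12.5 = 29.5.
Step 4: Ties are present, so use the tie-corrected normal approximation (with continuity correction) for the p-value.
Step 5: p-value = 0.251135; compare to alpha = 0.05. fail to reject H0.

U_X = 12.5, p = 0.251135, fail to reject H0 at alpha = 0.05.


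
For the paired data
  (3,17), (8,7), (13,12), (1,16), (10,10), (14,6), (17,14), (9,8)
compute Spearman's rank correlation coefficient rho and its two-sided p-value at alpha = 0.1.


Step 1: Rank x and y separately (midranks; no ties here).
rank(x): 3->2, 8->3, 13->6, 1->1, 10->5, 14->7, 17->8, 9->4
rank(y): 17->8, 7->2, 12->5, 16->7, 10->4, 6->1, 14->6, 8->3
Step 2: d_i = R_x(i) - R_y(i); compute d_i^2.
  (2-8)^2=36, (3-2)^2=1, (6-5)^2=1, (1-7)^2=36, (5-4)^2=1, (7-1)^2=36, (8-6)^2=4, (4-3)^2=1
sum(d^2) = 116.
Step 3: rho = 1 - 6*116 / (8*(8^2 - 1)) = 1 - 696/504 = -0.380952.
Step 4: Under H0, t = rho * sqrt((n-2)/(1-rho^2)) = -1.0092 ~ t(6).
Step 5: Two-sided p-value from the t-distribution with 6 df = 0.351813.
Step 6: alpha = 0.1. fail to reject H0.

rho = -0.3810, p = 0.351813, fail to reject H0 at alpha = 0.1.


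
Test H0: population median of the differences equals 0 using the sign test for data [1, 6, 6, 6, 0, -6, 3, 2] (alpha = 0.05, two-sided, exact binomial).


Step 1: Discard zero differences. Original n = 8; n_eff = number of nonzero differences = 7.
Nonzero differences (with sign): +1, +6, +6, +6, -6, +3, +2
Step 2: Count signs: positive = 6, negative = 1.
Step 3: Under H0: P(positive) = 0.5, so the number of positives S ~ Bin(7, 0.5).
Step 4: Two-sided exact p-value = sum of Bin(7,0.5) probabilities at or below the observed probability = 0.125000.
Step 5: alpha = 0.05. fail to reject H0.

n_eff = 7, pos = 6, neg = 1, p = 0.125000, fail to reject H0.


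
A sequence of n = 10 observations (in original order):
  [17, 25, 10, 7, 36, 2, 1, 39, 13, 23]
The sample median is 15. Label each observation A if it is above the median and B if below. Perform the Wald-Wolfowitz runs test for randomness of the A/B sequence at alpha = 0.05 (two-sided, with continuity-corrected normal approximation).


Step 1: Compute median = 15; label A = above, B = below.
Labels in order: AABBABBABA  (n_A = 5, n_B = 5)
Step 2: Count runs R = 7.
Step 3: Under H0 (random ordering), E[R] = 2*n_A*n_B/(n_A+n_B) + 1 = 2*5*5/10 + 1 = 6.0000.
        Var[R] = 2*n_A*n_B*(2*n_A*n_B - n_A - n_B) / ((n_A+n_B)^2 * (n_A+n_B-1)) = 2000/900 = 2.2222.
        SD[R] = 1.4907.
Step 4: Continuity-corrected z = (R - 0.5 - E[R]) / SD[R] = (7 - 0.5 - 6.0000) / 1.4907 = 0.3354.
Step 5: Two-sided p-value via normal approximation = 2*(1 - Phi(|z|)) = 0.737316.
Step 6: alpha = 0.05. fail to reject H0.

R = 7, z = 0.3354, p = 0.737316, fail to reject H0.


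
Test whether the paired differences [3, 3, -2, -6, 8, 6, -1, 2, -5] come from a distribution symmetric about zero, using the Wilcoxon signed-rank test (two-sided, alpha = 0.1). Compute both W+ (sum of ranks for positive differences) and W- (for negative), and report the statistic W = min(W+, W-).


Step 1: Drop any zero differences (none here) and take |d_i|.
|d| = [3, 3, 2, 6, 8, 6, 1, 2, 5]
Step 2: Midrank |d_i| (ties get averaged ranks).
ranks: |3|->4.5, |3|->4.5, |2|->2.5, |6|->7.5, |8|->9, |6|->7.5, |1|->1, |2|->2.5, |5|->6
Step 3: Attach original signs; sum ranks with positive sign and with negative sign.
W+ = 4.5 + 4.5 + 9 + 7.5 + 2.5 = 28
W- = 2.5 + 7.5 + 1 + 6 = 17
(Check: W+ + W- = 45 should equal n(n+1)/2 = 45.)
Step 4: Test statistic W = min(W+, W-) = 17.
Step 5: Ties in |d|, so use the tie-corrected normal approximation.
        E[W] = n(n+1)/4 = 9*10/4 = 22.5.
        Tie groups: |d|=2 (t=2), |d|=3 (t=2), |d|=6 (t=2); sum(t^3 - t) = 18.
        Var[W] = n(n+1)(2n+1)/24 - sum(t^3-t)/48 = 1710/24 - 18/48 = 70.875.
        z = (W - E[W]) / sqrt(Var[W]) = (17 - 22.5) / 8.4187 = -0.6533.
        Two-sided p = 2*Phi(z) = 0.513560.
Step 6: alpha = 0.1. fail to reject H0.

W+ = 28, W- = 17, W = min = 17, p = 0.513560, fail to reject H0.


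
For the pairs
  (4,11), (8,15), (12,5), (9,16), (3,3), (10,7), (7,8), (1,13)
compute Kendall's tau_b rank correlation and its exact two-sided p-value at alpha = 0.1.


Step 1: Enumerate the 28 unordered pairs (i,j) with i<j and classify each by sign(x_j-x_i) * sign(y_j-y_i).
  (1,2):dx=+4,dy=+4->C; (1,3):dx=+8,dy=-6->D; (1,4):dx=+5,dy=+5->C; (1,5):dx=-1,dy=-8->C
  (1,6):dx=+6,dy=-4->D; (1,7):dx=+3,dy=-3->D; (1,8):dx=-3,dy=+2->D; (2,3):dx=+4,dy=-10->D
  (2,4):dx=+1,dy=+1->C; (2,5):dx=-5,dy=-12->C; (2,6):dx=+2,dy=-8->D; (2,7):dx=-1,dy=-7->C
  (2,8):dx=-7,dy=-2->C; (3,4):dx=-3,dy=+11->D; (3,5):dx=-9,dy=-2->C; (3,6):dx=-2,dy=+2->D
  (3,7):dx=-5,dy=+3->D; (3,8):dx=-11,dy=+8->D; (4,5):dx=-6,dy=-13->C; (4,6):dx=+1,dy=-9->D
  (4,7):dx=-2,dy=-8->C; (4,8):dx=-8,dy=-3->C; (5,6):dx=+7,dy=+4->C; (5,7):dx=+4,dy=+5->C
  (5,8):dx=-2,dy=+10->D; (6,7):dx=-3,dy=+1->D; (6,8):dx=-9,dy=+6->D; (7,8):dx=-6,dy=+5->D
Step 2: C = 13, D = 15, total pairs = 28.
Step 3: tau = (C - D)/(n(n-1)/2) = (13 - 15)/28 = -0.071429.
Step 4: Exact two-sided p-value (enumerate n! = 40320 permutations of y under H0): p = 0.904861.
Step 5: alpha = 0.1. fail to reject H0.

tau_b = -0.0714 (C=13, D=15), p = 0.904861, fail to reject H0.


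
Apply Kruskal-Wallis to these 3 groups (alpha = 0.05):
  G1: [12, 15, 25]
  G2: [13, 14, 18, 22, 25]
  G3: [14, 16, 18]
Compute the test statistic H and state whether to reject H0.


Step 1: Combine all N = 11 observations and assign midranks.
sorted (value, group, rank): (12,G1,1), (13,G2,2), (14,G2,3.5), (14,G3,3.5), (15,G1,5), (16,G3,6), (18,G2,7.5), (18,G3,7.5), (22,G2,9), (25,G1,10.5), (25,G2,10.5)
Step 2: Sum ranks within each group.
R_1 = 16.5 (n_1 = 3)
R_2 = 32.5 (n_2 = 5)
R_3 = 17 (n_3 = 3)
Step 3: H = 12/(N(N+1)) * sum(R_i^2/n_i) - 3(N+1)
     = 12/(11*12) * (16.5^2/3 + 32.5^2/5 + 17^2/3) - 3*12
     = 0.090909 * 398.333 - 36
     = 0.212121.
Step 4: Ties present; correction factor C = 1 - 18/(11^3 - 11) = 0.986364. Corrected H = 0.212121 / 0.986364 = 0.215054.
Step 5: Under H0, H ~ chi^2(2); p-value = 0.898052.
Step 6: alpha = 0.05. fail to reject H0.

H = 0.2151, df = 2, p = 0.898052, fail to reject H0.


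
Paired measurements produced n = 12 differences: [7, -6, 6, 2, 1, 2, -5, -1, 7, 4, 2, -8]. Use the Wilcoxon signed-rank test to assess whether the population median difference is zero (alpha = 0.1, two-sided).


Step 1: Drop any zero differences (none here) and take |d_i|.
|d| = [7, 6, 6, 2, 1, 2, 5, 1, 7, 4, 2, 8]
Step 2: Midrank |d_i| (ties get averaged ranks).
ranks: |7|->10.5, |6|->8.5, |6|->8.5, |2|->4, |1|->1.5, |2|->4, |5|->7, |1|->1.5, |7|->10.5, |4|->6, |2|->4, |8|->12
Step 3: Attach original signs; sum ranks with positive sign and with negative sign.
W+ = 10.5 + 8.5 + 4 + 1.5 + 4 + 10.5 + 6 + 4 = 49
W- = 8.5 + 7 + 1.5 + 12 = 29
(Check: W+ + W- = 78 should equal n(n+1)/2 = 78.)
Step 4: Test statistic W = min(W+, W-) = 29.
Step 5: Ties in |d|, so use the tie-corrected normal approximation.
        E[W] = n(n+1)/4 = 12*13/4 = 39.
        Tie groups: |d|=1 (t=2), |d|=2 (t=3), |d|=6 (t=2), |d|=7 (t=2); sum(t^3 - t) = 42.
        Var[W] = n(n+1)(2n+1)/24 - sum(t^3-t)/48 = 3900/24 - 42/48 = 161.625.
        z = (W - E[W]) / sqrt(Var[W]) = (29 - 39) / 12.7132 = -0.7866.
        Two-sided p = 2*Phi(z) = 0.431525.
Step 6: alpha = 0.1. fail to reject H0.

W+ = 49, W- = 29, W = min = 29, p = 0.431525, fail to reject H0.


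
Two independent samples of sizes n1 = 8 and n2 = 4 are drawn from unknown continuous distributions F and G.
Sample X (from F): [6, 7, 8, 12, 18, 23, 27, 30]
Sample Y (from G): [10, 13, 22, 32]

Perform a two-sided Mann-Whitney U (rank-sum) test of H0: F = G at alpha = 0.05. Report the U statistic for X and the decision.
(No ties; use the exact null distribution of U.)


Step 1: Combine and sort all 12 observations; assign midranks.
sorted (value, group): (6,X), (7,X), (8,X), (10,Y), (12,X), (13,Y), (18,X), (22,Y), (23,X), (27,X), (30,X), (32,Y)
ranks: 6->1, 7->2, 8->3, 10->4, 12->5, 13->6, 18->7, 22->8, 23->9, 27->10, 30->11, 32->12
Step 2: Rank sum for X: R1 = 1 + 2 + 3 + 5 + 7 + 9 + 10 + 11 = 48.
Step 3: U_X = R1 - n1(n1+1)/2 = 48 - 8*9/2 = 48 - 36 = 12.
       U_Y = n1*n2 - U_X = 32 - 12 = 20.
Step 4: No ties, so the exact null distribution of U (based on enumerating the C(12,8) = 495 equally likely rank assignments) gives the two-sided p-value.
Step 5: p-value = 0.569697; compare to alpha = 0.05. fail to reject H0.

U_X = 12, p = 0.569697, fail to reject H0 at alpha = 0.05.


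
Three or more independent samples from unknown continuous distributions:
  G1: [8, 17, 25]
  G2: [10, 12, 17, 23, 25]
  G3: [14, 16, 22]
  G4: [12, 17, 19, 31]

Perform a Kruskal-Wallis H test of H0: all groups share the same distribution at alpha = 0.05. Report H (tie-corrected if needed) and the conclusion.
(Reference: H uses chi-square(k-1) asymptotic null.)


Step 1: Combine all N = 15 observations and assign midranks.
sorted (value, group, rank): (8,G1,1), (10,G2,2), (12,G2,3.5), (12,G4,3.5), (14,G3,5), (16,G3,6), (17,G1,8), (17,G2,8), (17,G4,8), (19,G4,10), (22,G3,11), (23,G2,12), (25,G1,13.5), (25,G2,13.5), (31,G4,15)
Step 2: Sum ranks within each group.
R_1 = 22.5 (n_1 = 3)
R_2 = 39 (n_2 = 5)
R_3 = 22 (n_3 = 3)
R_4 = 36.5 (n_4 = 4)
Step 3: H = 12/(N(N+1)) * sum(R_i^2/n_i) - 3(N+1)
     = 12/(15*16) * (22.5^2/3 + 39^2/5 + 22^2/3 + 36.5^2/4) - 3*16
     = 0.050000 * 967.346 - 48
     = 0.367292.
Step 4: Ties present; correction factor C = 1 - 36/(15^3 - 15) = 0.989286. Corrected H = 0.367292 / 0.989286 = 0.371270.
Step 5: Under H0, H ~ chi^2(3); p-value = 0.946111.
Step 6: alpha = 0.05. fail to reject H0.

H = 0.3713, df = 3, p = 0.946111, fail to reject H0.


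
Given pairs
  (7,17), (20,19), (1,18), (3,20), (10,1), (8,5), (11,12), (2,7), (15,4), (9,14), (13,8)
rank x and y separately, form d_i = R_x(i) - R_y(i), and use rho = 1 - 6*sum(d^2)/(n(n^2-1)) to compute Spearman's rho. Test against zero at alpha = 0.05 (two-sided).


Step 1: Rank x and y separately (midranks; no ties here).
rank(x): 7->4, 20->11, 1->1, 3->3, 10->7, 8->5, 11->8, 2->2, 15->10, 9->6, 13->9
rank(y): 17->8, 19->10, 18->9, 20->11, 1->1, 5->3, 12->6, 7->4, 4->2, 14->7, 8->5
Step 2: d_i = R_x(i) - R_y(i); compute d_i^2.
  (4-8)^2=16, (11-10)^2=1, (1-9)^2=64, (3-11)^2=64, (7-1)^2=36, (5-3)^2=4, (8-6)^2=4, (2-4)^2=4, (10-2)^2=64, (6-7)^2=1, (9-5)^2=16
sum(d^2) = 274.
Step 3: rho = 1 - 6*274 / (11*(11^2 - 1)) = 1 - 1644/1320 = -0.245455.
Step 4: Under H0, t = rho * sqrt((n-2)/(1-rho^2)) = -0.7596 ~ t(9).
Step 5: Two-sided p-value from the t-distribution with 9 df = 0.466922.
Step 6: alpha = 0.05. fail to reject H0.

rho = -0.2455, p = 0.466922, fail to reject H0 at alpha = 0.05.


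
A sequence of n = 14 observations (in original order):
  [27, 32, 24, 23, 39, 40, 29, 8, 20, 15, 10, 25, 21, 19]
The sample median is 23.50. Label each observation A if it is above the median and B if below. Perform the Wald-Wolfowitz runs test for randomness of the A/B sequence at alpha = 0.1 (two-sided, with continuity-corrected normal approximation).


Step 1: Compute median = 23.50; label A = above, B = below.
Labels in order: AAABAAABBBBABB  (n_A = 7, n_B = 7)
Step 2: Count runs R = 6.
Step 3: Under H0 (random ordering), E[R] = 2*n_A*n_B/(n_A+n_B) + 1 = 2*7*7/14 + 1 = 8.0000.
        Var[R] = 2*n_A*n_B*(2*n_A*n_B - n_A - n_B) / ((n_A+n_B)^2 * (n_A+n_B-1)) = 8232/2548 = 3.2308.
        SD[R] = 1.7974.
Step 4: Continuity-corrected z = (R + 0.5 - E[R]) / SD[R] = (6 + 0.5 - 8.0000) / 1.7974 = -0.8345.
Step 5: Two-sided p-value via normal approximation = 2*(1 - Phi(|z|)) = 0.403986.
Step 6: alpha = 0.1. fail to reject H0.

R = 6, z = -0.8345, p = 0.403986, fail to reject H0.


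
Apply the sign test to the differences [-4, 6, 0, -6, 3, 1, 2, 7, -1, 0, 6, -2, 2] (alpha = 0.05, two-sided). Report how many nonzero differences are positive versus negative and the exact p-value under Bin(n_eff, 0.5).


Step 1: Discard zero differences. Original n = 13; n_eff = number of nonzero differences = 11.
Nonzero differences (with sign): -4, +6, -6, +3, +1, +2, +7, -1, +6, -2, +2
Step 2: Count signs: positive = 7, negative = 4.
Step 3: Under H0: P(positive) = 0.5, so the number of positives S ~ Bin(11, 0.5).
Step 4: Two-sided exact p-value = sum of Bin(11,0.5) probabilities at or below the observed probability = 0.548828.
Step 5: alpha = 0.05. fail to reject H0.

n_eff = 11, pos = 7, neg = 4, p = 0.548828, fail to reject H0.


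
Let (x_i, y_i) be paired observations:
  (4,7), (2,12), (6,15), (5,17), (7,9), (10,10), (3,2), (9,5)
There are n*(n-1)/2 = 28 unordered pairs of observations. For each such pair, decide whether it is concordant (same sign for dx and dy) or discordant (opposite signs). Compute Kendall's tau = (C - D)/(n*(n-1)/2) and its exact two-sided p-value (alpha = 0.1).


Step 1: Enumerate the 28 unordered pairs (i,j) with i<j and classify each by sign(x_j-x_i) * sign(y_j-y_i).
  (1,2):dx=-2,dy=+5->D; (1,3):dx=+2,dy=+8->C; (1,4):dx=+1,dy=+10->C; (1,5):dx=+3,dy=+2->C
  (1,6):dx=+6,dy=+3->C; (1,7):dx=-1,dy=-5->C; (1,8):dx=+5,dy=-2->D; (2,3):dx=+4,dy=+3->C
  (2,4):dx=+3,dy=+5->C; (2,5):dx=+5,dy=-3->D; (2,6):dx=+8,dy=-2->D; (2,7):dx=+1,dy=-10->D
  (2,8):dx=+7,dy=-7->D; (3,4):dx=-1,dy=+2->D; (3,5):dx=+1,dy=-6->D; (3,6):dx=+4,dy=-5->D
  (3,7):dx=-3,dy=-13->C; (3,8):dx=+3,dy=-10->D; (4,5):dx=+2,dy=-8->D; (4,6):dx=+5,dy=-7->D
  (4,7):dx=-2,dy=-15->C; (4,8):dx=+4,dy=-12->D; (5,6):dx=+3,dy=+1->C; (5,7):dx=-4,dy=-7->C
  (5,8):dx=+2,dy=-4->D; (6,7):dx=-7,dy=-8->C; (6,8):dx=-1,dy=-5->C; (7,8):dx=+6,dy=+3->C
Step 2: C = 14, D = 14, total pairs = 28.
Step 3: tau = (C - D)/(n(n-1)/2) = (14 - 14)/28 = 0.000000.
Step 4: Exact two-sided p-value (enumerate n! = 40320 permutations of y under H0): p = 1.000000.
Step 5: alpha = 0.1. fail to reject H0.

tau_b = 0.0000 (C=14, D=14), p = 1.000000, fail to reject H0.


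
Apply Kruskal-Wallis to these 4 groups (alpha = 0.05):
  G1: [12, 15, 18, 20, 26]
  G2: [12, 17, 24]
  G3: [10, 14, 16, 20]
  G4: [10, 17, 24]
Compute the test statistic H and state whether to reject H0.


Step 1: Combine all N = 15 observations and assign midranks.
sorted (value, group, rank): (10,G3,1.5), (10,G4,1.5), (12,G1,3.5), (12,G2,3.5), (14,G3,5), (15,G1,6), (16,G3,7), (17,G2,8.5), (17,G4,8.5), (18,G1,10), (20,G1,11.5), (20,G3,11.5), (24,G2,13.5), (24,G4,13.5), (26,G1,15)
Step 2: Sum ranks within each group.
R_1 = 46 (n_1 = 5)
R_2 = 25.5 (n_2 = 3)
R_3 = 25 (n_3 = 4)
R_4 = 23.5 (n_4 = 3)
Step 3: H = 12/(N(N+1)) * sum(R_i^2/n_i) - 3(N+1)
     = 12/(15*16) * (46^2/5 + 25.5^2/3 + 25^2/4 + 23.5^2/3) - 3*16
     = 0.050000 * 980.283 - 48
     = 1.014167.
Step 4: Ties present; correction factor C = 1 - 30/(15^3 - 15) = 0.991071. Corrected H = 1.014167 / 0.991071 = 1.023303.
Step 5: Under H0, H ~ chi^2(3); p-value = 0.795613.
Step 6: alpha = 0.05. fail to reject H0.

H = 1.0233, df = 3, p = 0.795613, fail to reject H0.


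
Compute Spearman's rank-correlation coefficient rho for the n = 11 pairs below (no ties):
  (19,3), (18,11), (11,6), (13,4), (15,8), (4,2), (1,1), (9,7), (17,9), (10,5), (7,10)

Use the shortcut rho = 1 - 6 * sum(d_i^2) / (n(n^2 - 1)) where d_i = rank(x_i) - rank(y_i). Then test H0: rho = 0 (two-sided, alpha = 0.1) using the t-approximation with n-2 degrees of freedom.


Step 1: Rank x and y separately (midranks; no ties here).
rank(x): 19->11, 18->10, 11->6, 13->7, 15->8, 4->2, 1->1, 9->4, 17->9, 10->5, 7->3
rank(y): 3->3, 11->11, 6->6, 4->4, 8->8, 2->2, 1->1, 7->7, 9->9, 5->5, 10->10
Step 2: d_i = R_x(i) - R_y(i); compute d_i^2.
  (11-3)^2=64, (10-11)^2=1, (6-6)^2=0, (7-4)^2=9, (8-8)^2=0, (2-2)^2=0, (1-1)^2=0, (4-7)^2=9, (9-9)^2=0, (5-5)^2=0, (3-10)^2=49
sum(d^2) = 132.
Step 3: rho = 1 - 6*132 / (11*(11^2 - 1)) = 1 - 792/1320 = 0.400000.
Step 4: Under H0, t = rho * sqrt((n-2)/(1-rho^2)) = 1.3093 ~ t(9).
Step 5: Two-sided p-value from the t-distribution with 9 df = 0.222868.
Step 6: alpha = 0.1. fail to reject H0.

rho = 0.4000, p = 0.222868, fail to reject H0 at alpha = 0.1.


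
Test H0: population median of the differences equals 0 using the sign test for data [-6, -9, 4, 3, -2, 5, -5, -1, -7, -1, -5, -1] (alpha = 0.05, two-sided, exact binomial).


Step 1: Discard zero differences. Original n = 12; n_eff = number of nonzero differences = 12.
Nonzero differences (with sign): -6, -9, +4, +3, -2, +5, -5, -1, -7, -1, -5, -1
Step 2: Count signs: positive = 3, negative = 9.
Step 3: Under H0: P(positive) = 0.5, so the number of positives S ~ Bin(12, 0.5).
Step 4: Two-sided exact p-value = sum of Bin(12,0.5) probabilities at or below the observed probability = 0.145996.
Step 5: alpha = 0.05. fail to reject H0.

n_eff = 12, pos = 3, neg = 9, p = 0.145996, fail to reject H0.


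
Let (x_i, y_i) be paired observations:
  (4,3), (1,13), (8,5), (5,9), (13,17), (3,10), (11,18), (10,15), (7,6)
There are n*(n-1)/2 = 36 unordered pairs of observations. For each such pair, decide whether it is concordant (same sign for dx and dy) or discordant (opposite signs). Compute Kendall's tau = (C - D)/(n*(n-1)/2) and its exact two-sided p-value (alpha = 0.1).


Step 1: Enumerate the 36 unordered pairs (i,j) with i<j and classify each by sign(x_j-x_i) * sign(y_j-y_i).
  (1,2):dx=-3,dy=+10->D; (1,3):dx=+4,dy=+2->C; (1,4):dx=+1,dy=+6->C; (1,5):dx=+9,dy=+14->C
  (1,6):dx=-1,dy=+7->D; (1,7):dx=+7,dy=+15->C; (1,8):dx=+6,dy=+12->C; (1,9):dx=+3,dy=+3->C
  (2,3):dx=+7,dy=-8->D; (2,4):dx=+4,dy=-4->D; (2,5):dx=+12,dy=+4->C; (2,6):dx=+2,dy=-3->D
  (2,7):dx=+10,dy=+5->C; (2,8):dx=+9,dy=+2->C; (2,9):dx=+6,dy=-7->D; (3,4):dx=-3,dy=+4->D
  (3,5):dx=+5,dy=+12->C; (3,6):dx=-5,dy=+5->D; (3,7):dx=+3,dy=+13->C; (3,8):dx=+2,dy=+10->C
  (3,9):dx=-1,dy=+1->D; (4,5):dx=+8,dy=+8->C; (4,6):dx=-2,dy=+1->D; (4,7):dx=+6,dy=+9->C
  (4,8):dx=+5,dy=+6->C; (4,9):dx=+2,dy=-3->D; (5,6):dx=-10,dy=-7->C; (5,7):dx=-2,dy=+1->D
  (5,8):dx=-3,dy=-2->C; (5,9):dx=-6,dy=-11->C; (6,7):dx=+8,dy=+8->C; (6,8):dx=+7,dy=+5->C
  (6,9):dx=+4,dy=-4->D; (7,8):dx=-1,dy=-3->C; (7,9):dx=-4,dy=-12->C; (8,9):dx=-3,dy=-9->C
Step 2: C = 23, D = 13, total pairs = 36.
Step 3: tau = (C - D)/(n(n-1)/2) = (23 - 13)/36 = 0.277778.
Step 4: Exact two-sided p-value (enumerate n! = 362880 permutations of y under H0): p = 0.358488.
Step 5: alpha = 0.1. fail to reject H0.

tau_b = 0.2778 (C=23, D=13), p = 0.358488, fail to reject H0.
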